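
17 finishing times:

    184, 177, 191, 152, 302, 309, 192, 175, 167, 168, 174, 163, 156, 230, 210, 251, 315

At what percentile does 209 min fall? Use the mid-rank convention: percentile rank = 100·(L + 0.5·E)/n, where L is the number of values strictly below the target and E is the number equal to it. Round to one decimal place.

64.7

Sorted: 152, 156, 163, 167, 168, 174, 175, 177, 184, 191, 192, 210, 230, 251, 302, 309, 315.
Count below 209: L = 11; count equal: E = 0; n = 17.
Percentile rank = 100·(11 + 0.5·0)/17 = 100·11/17 = 64.71.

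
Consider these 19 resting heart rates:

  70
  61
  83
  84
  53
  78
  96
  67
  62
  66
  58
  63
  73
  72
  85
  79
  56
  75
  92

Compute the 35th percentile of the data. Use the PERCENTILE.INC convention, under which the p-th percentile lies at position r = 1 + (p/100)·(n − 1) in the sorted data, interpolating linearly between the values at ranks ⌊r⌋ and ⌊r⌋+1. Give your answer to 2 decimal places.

Sorted: 53, 56, 58, 61, 62, 63, 66, 67, 70, 72, 73, 75, 78, 79, 83, 84, 85, 92, 96.
n = 19.
r = 1 + (35/100)·(19 − 1) = 1 + 6.3 = 7.3.
Rank 7 is 66 and rank 8 is 67.
Interpolate: 66 + 0.3·(67 − 66) = 66 + 0.3·1 = 66.3.

66.30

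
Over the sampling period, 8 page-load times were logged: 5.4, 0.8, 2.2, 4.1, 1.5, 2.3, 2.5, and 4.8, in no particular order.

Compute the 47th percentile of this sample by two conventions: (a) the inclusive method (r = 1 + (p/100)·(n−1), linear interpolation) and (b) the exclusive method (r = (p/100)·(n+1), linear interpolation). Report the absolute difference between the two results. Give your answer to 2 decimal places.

Sorted: 0.8, 1.5, 2.2, 2.3, 2.5, 4.1, 4.8, 5.4.
n = 8.
(a) r = 4.29; between ranks 4 (2.3) and 5 (2.5): 2.358.
(b) r = 4.23; between ranks 4 (2.3) and 5 (2.5): 2.346.
|2.358 − 2.346| = 0.012.

0.01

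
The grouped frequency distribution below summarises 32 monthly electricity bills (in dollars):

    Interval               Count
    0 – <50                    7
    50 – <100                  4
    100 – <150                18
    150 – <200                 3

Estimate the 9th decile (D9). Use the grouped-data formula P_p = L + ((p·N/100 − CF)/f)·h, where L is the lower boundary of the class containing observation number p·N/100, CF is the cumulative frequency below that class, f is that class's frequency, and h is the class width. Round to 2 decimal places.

N = 32; target position k = 90/100 · 32 = 28.8.
Cumulative frequencies: 7, 11, 29, 32.
Observation 28.8 falls in the class 100 – <150.
L = 100, CF = 11, f = 18, h = 50.
P90 = 100 + ((28.8 − 11)/18)·50 = 100 + 49.4444 = 149.444.

149.44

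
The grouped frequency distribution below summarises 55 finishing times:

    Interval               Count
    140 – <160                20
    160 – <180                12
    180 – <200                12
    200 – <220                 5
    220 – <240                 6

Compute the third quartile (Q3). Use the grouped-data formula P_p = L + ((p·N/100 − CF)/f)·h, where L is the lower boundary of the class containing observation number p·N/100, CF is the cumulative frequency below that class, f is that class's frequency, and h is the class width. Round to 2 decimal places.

N = 55; target position k = 75/100 · 55 = 41.25.
Cumulative frequencies: 20, 32, 44, 49, 55.
Observation 41.25 falls in the class 180 – <200.
L = 180, CF = 32, f = 12, h = 20.
P75 = 180 + ((41.25 − 32)/12)·20 = 180 + 15.4167 = 195.417.

195.42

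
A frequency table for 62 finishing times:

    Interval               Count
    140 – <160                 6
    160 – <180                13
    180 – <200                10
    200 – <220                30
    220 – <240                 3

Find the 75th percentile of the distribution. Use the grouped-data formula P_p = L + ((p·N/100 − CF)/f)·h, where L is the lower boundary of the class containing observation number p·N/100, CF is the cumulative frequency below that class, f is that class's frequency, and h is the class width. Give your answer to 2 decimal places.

211.67

N = 62; target position k = 75/100 · 62 = 46.5.
Cumulative frequencies: 6, 19, 29, 59, 62.
Observation 46.5 falls in the class 200 – <220.
L = 200, CF = 29, f = 30, h = 20.
P75 = 200 + ((46.5 − 29)/30)·20 = 200 + 11.6667 = 211.667.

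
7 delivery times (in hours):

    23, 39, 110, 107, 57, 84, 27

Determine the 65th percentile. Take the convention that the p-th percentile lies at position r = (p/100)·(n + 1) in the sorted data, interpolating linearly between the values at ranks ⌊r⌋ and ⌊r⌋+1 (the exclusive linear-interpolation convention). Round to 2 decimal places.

Sorted: 23, 27, 39, 57, 84, 107, 110.
n = 7.
r = (65/100)·(7 + 1) = 5.2.
Rank 5 is 84 and rank 6 is 107.
Interpolate: 84 + 0.2·(107 − 84) = 84 + 0.2·23 = 88.6.

88.60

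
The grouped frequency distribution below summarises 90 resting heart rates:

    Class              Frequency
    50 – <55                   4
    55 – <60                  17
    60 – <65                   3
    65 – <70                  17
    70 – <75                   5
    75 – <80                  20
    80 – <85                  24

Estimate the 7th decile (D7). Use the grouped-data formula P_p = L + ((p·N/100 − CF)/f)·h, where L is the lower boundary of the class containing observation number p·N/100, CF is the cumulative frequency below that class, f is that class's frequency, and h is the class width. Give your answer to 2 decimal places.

N = 90; target position k = 70/100 · 90 = 63.
Cumulative frequencies: 4, 21, 24, 41, 46, 66, 90.
Observation 63 falls in the class 75 – <80.
L = 75, CF = 46, f = 20, h = 5.
P70 = 75 + ((63 − 46)/20)·5 = 75 + 4.25 = 79.25.

79.25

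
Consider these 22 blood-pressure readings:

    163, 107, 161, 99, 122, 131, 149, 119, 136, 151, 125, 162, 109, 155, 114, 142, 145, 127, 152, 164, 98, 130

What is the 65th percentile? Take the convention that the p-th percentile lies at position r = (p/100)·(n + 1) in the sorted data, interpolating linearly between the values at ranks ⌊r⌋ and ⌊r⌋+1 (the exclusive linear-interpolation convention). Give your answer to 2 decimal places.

148.80

Sorted: 98, 99, 107, 109, 114, 119, 122, 125, 127, 130, 131, 136, 142, 145, 149, 151, 152, 155, 161, 162, 163, 164.
n = 22.
r = (65/100)·(22 + 1) = 14.95.
Rank 14 is 145 and rank 15 is 149.
Interpolate: 145 + 0.95·(149 − 145) = 145 + 0.95·4 = 148.8.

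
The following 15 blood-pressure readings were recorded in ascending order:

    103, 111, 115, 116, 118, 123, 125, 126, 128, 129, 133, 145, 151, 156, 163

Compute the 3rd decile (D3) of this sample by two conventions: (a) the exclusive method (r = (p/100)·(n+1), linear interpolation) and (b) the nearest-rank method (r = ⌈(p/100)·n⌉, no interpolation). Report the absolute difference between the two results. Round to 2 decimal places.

0.40

n = 15.
(a) r = 4.8; between ranks 4 (116) and 5 (118): 117.6.
(b) the nearest-rank method: rank 5 → 118.
|117.6 − 118| = 0.4.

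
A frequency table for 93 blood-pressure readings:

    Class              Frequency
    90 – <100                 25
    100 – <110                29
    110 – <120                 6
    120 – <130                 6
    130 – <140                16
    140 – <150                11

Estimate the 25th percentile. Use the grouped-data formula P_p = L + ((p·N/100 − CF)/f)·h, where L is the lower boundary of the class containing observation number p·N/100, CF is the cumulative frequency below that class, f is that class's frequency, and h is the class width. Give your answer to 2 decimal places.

N = 93; target position k = 25/100 · 93 = 23.25.
Cumulative frequencies: 25, 54, 60, 66, 82, 93.
Observation 23.25 falls in the class 90 – <100.
L = 90, CF = 0, f = 25, h = 10.
P25 = 90 + ((23.25 − 0)/25)·10 = 90 + 9.3 = 99.3.

99.30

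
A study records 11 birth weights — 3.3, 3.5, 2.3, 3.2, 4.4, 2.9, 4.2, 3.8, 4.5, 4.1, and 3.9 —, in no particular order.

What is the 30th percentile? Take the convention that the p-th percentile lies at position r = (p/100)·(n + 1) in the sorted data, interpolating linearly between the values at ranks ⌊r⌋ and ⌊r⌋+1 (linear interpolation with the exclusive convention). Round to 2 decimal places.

3.26

Sorted: 2.3, 2.9, 3.2, 3.3, 3.5, 3.8, 3.9, 4.1, 4.2, 4.4, 4.5.
n = 11.
r = (30/100)·(11 + 1) = 3.6.
Rank 3 is 3.2 and rank 4 is 3.3.
Interpolate: 3.2 + 0.6·(3.3 − 3.2) = 3.2 + 0.6·0.1 = 3.26.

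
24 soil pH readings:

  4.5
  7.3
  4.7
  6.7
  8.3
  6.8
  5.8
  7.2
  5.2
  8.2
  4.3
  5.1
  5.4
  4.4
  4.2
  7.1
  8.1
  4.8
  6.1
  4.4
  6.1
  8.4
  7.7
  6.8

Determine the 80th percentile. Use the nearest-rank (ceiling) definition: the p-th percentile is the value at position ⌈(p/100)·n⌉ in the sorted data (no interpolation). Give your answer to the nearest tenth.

7.7

Sorted: 4.2, 4.3, 4.4, 4.4, 4.5, 4.7, 4.8, 5.1, 5.2, 5.4, 5.8, 6.1, 6.1, 6.7, 6.8, 6.8, 7.1, 7.2, 7.3, 7.7, 8.1, 8.2, 8.3, 8.4.
n = 24.
Position = ⌈80/100 · 24⌉ = ⌈19.2⌉ = 20.
The value at rank 20 is 7.7.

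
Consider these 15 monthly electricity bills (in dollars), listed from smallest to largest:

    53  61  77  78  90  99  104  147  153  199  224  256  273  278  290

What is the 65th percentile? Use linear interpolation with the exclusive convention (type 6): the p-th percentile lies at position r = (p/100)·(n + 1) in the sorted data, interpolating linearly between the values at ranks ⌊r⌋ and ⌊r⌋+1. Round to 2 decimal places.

209.00

n = 15.
r = (65/100)·(15 + 1) = 10.4.
Rank 10 is 199 and rank 11 is 224.
Interpolate: 199 + 0.4·(224 − 199) = 199 + 0.4·25 = 209.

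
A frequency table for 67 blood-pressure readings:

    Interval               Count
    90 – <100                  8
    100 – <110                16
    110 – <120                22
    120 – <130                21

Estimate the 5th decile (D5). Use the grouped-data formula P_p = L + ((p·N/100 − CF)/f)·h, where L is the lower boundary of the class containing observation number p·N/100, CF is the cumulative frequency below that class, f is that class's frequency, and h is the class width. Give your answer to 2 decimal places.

N = 67; target position k = 50/100 · 67 = 33.5.
Cumulative frequencies: 8, 24, 46, 67.
Observation 33.5 falls in the class 110 – <120.
L = 110, CF = 24, f = 22, h = 10.
P50 = 110 + ((33.5 − 24)/22)·10 = 110 + 4.31818 = 114.318.

114.32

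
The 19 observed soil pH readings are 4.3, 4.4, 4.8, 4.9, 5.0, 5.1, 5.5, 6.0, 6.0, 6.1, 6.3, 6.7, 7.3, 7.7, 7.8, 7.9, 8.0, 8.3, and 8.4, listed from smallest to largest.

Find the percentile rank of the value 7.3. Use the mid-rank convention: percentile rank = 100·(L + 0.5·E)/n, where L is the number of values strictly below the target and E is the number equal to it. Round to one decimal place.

65.8

Count below 7.3: L = 12; count equal: E = 1; n = 19.
Percentile rank = 100·(12 + 0.5·1)/19 = 100·12.5/19 = 65.79.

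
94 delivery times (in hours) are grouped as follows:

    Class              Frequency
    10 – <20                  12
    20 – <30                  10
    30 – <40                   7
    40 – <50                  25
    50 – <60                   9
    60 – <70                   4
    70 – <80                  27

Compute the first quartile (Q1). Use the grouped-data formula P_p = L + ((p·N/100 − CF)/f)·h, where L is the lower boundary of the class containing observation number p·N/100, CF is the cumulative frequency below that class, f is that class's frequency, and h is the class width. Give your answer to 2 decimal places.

32.14

N = 94; target position k = 25/100 · 94 = 23.5.
Cumulative frequencies: 12, 22, 29, 54, 63, 67, 94.
Observation 23.5 falls in the class 30 – <40.
L = 30, CF = 22, f = 7, h = 10.
P25 = 30 + ((23.5 − 22)/7)·10 = 30 + 2.14286 = 32.1429.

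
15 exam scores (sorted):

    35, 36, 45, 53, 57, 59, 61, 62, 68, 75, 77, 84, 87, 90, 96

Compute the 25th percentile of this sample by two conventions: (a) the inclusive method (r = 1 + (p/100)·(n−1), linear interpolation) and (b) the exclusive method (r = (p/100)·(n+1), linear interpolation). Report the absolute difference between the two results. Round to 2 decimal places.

2.00

n = 15.
(a) r = 4.5; between ranks 4 (53) and 5 (57): 55.
(b) r = 4 → value at rank 4 = 53.
|55 − 53| = 2.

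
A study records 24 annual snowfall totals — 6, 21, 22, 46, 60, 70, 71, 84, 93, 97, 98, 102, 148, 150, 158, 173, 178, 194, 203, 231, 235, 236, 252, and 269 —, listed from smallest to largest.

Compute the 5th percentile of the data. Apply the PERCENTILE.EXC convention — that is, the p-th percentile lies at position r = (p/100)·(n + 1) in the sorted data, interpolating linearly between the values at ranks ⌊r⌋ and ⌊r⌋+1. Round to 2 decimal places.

9.75

n = 24.
r = (5/100)·(24 + 1) = 1.25.
Rank 1 is 6 and rank 2 is 21.
Interpolate: 6 + 0.25·(21 − 6) = 6 + 0.25·15 = 9.75.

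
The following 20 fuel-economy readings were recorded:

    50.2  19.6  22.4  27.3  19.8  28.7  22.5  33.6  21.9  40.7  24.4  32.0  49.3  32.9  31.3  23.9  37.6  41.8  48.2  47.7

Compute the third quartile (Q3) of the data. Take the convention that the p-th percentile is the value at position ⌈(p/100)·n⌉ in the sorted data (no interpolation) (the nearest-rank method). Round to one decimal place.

40.7

Sorted: 19.6, 19.8, 21.9, 22.4, 22.5, 23.9, 24.4, 27.3, 28.7, 31.3, 32.0, 32.9, 33.6, 37.6, 40.7, 41.8, 47.7, 48.2, 49.3, 50.2.
n = 20.
Position = ⌈75/100 · 20⌉ = ⌈15⌉ = 15.
The value at rank 15 is 40.7.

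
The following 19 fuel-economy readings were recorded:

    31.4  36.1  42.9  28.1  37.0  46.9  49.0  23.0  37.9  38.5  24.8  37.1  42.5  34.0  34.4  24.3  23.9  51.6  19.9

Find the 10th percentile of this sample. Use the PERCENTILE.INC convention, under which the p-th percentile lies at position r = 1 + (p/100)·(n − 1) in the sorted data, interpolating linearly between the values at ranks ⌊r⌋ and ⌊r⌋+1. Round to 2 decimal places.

Sorted: 19.9, 23.0, 23.9, 24.3, 24.8, 28.1, 31.4, 34.0, 34.4, 36.1, 37.0, 37.1, 37.9, 38.5, 42.5, 42.9, 46.9, 49.0, 51.6.
n = 19.
r = 1 + (10/100)·(19 − 1) = 1 + 1.8 = 2.8.
Rank 2 is 23.0 and rank 3 is 23.9.
Interpolate: 23.0 + 0.8·(23.9 − 23.0) = 23.0 + 0.8·0.9 = 23.72.

23.72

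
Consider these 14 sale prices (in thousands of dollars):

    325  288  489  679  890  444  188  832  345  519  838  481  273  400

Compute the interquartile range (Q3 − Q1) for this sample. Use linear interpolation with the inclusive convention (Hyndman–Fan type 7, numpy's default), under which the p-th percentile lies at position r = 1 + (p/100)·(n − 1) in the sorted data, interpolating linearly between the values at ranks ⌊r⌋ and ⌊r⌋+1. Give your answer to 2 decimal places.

309.00

Sorted: 188, 273, 288, 325, 345, 400, 444, 481, 489, 519, 679, 832, 838, 890.
n = 14.
P25: r = 4.25; ranks 4–5 are 325, 345; interpolating gives 330.
P75: r = 10.75; ranks 10–11 are 519, 679; interpolating gives 639.
Difference: 639 − 330 = 309.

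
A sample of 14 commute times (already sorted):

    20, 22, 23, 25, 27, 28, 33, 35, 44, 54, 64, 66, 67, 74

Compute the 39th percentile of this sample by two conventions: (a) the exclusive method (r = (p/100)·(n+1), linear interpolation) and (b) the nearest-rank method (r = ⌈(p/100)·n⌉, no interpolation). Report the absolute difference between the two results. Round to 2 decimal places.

n = 14.
(a) r = 5.85; between ranks 5 (27) and 6 (28): 27.85.
(b) the nearest-rank method: rank 6 → 28.
|27.85 − 28| = 0.15.

0.15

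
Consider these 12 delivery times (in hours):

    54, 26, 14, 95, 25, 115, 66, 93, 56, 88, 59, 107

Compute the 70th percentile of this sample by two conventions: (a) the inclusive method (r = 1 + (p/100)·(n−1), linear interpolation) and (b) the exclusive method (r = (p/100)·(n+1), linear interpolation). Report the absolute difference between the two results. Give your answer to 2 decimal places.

Sorted: 14, 25, 26, 54, 56, 59, 66, 88, 93, 95, 107, 115.
n = 12.
(a) r = 8.7; between ranks 8 (88) and 9 (93): 91.5.
(b) r = 9.1; between ranks 9 (93) and 10 (95): 93.2.
|91.5 − 93.2| = 1.7.

1.70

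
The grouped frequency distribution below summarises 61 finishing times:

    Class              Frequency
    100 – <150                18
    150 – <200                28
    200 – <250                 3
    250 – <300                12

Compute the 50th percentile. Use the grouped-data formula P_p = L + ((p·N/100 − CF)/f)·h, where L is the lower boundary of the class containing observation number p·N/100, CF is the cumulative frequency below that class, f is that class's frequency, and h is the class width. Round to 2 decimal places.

N = 61; target position k = 50/100 · 61 = 30.5.
Cumulative frequencies: 18, 46, 49, 61.
Observation 30.5 falls in the class 150 – <200.
L = 150, CF = 18, f = 28, h = 50.
P50 = 150 + ((30.5 − 18)/28)·50 = 150 + 22.3214 = 172.321.

172.32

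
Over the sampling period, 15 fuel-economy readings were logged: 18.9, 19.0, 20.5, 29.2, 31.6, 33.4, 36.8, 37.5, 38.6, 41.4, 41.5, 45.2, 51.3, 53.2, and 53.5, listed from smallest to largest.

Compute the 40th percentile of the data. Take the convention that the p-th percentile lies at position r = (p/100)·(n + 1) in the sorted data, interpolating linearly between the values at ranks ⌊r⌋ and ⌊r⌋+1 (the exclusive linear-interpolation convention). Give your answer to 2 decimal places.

34.76

n = 15.
r = (40/100)·(15 + 1) = 6.4.
Rank 6 is 33.4 and rank 7 is 36.8.
Interpolate: 33.4 + 0.4·(36.8 − 33.4) = 33.4 + 0.4·3.4 = 34.76.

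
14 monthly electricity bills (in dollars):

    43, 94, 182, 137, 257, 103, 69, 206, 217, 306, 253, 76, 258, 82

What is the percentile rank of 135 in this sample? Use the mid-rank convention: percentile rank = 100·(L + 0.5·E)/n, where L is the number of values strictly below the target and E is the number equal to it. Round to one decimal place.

Sorted: 43, 69, 76, 82, 94, 103, 137, 182, 206, 217, 253, 257, 258, 306.
Count below 135: L = 6; count equal: E = 0; n = 14.
Percentile rank = 100·(6 + 0.5·0)/14 = 100·6/14 = 42.86.

42.9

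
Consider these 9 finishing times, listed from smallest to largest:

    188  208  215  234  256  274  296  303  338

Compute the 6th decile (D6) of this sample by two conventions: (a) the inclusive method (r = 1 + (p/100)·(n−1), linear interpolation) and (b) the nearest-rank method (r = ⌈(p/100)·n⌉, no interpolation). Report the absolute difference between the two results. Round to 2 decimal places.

n = 9.
(a) r = 5.8; between ranks 5 (256) and 6 (274): 270.4.
(b) the nearest-rank method: rank 6 → 274.
|270.4 − 274| = 3.6.

3.60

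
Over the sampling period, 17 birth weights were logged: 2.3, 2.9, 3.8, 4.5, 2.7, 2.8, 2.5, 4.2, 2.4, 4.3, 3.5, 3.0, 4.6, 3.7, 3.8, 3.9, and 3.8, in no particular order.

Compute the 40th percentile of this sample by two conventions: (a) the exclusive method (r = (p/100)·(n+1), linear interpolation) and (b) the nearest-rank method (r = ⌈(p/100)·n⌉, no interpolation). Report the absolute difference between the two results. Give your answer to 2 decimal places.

Sorted: 2.3, 2.4, 2.5, 2.7, 2.8, 2.9, 3.0, 3.5, 3.7, 3.8, 3.8, 3.8, 3.9, 4.2, 4.3, 4.5, 4.6.
n = 17.
(a) r = 7.2; between ranks 7 (3.0) and 8 (3.5): 3.1.
(b) the nearest-rank method: rank 7 → 3.
|3.1 − 3| = 0.1.

0.10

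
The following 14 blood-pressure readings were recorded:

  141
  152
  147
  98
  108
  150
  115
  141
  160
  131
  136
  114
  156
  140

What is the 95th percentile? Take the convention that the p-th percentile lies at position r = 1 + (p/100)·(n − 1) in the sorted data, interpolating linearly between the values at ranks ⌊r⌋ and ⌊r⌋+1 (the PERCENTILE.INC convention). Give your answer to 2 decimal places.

157.40

Sorted: 98, 108, 114, 115, 131, 136, 140, 141, 141, 147, 150, 152, 156, 160.
n = 14.
r = 1 + (95/100)·(14 − 1) = 1 + 12.35 = 13.35.
Rank 13 is 156 and rank 14 is 160.
Interpolate: 156 + 0.35·(160 − 156) = 156 + 0.35·4 = 157.4.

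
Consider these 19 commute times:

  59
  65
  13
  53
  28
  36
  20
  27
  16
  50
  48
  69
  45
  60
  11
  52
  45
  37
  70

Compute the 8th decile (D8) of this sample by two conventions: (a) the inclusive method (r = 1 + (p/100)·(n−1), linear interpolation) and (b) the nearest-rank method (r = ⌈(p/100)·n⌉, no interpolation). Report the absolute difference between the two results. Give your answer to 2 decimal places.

0.60

Sorted: 11, 13, 16, 20, 27, 28, 36, 37, 45, 45, 48, 50, 52, 53, 59, 60, 65, 69, 70.
n = 19.
(a) r = 15.4; between ranks 15 (59) and 16 (60): 59.4.
(b) the nearest-rank method: rank 16 → 60.
|59.4 − 60| = 0.6.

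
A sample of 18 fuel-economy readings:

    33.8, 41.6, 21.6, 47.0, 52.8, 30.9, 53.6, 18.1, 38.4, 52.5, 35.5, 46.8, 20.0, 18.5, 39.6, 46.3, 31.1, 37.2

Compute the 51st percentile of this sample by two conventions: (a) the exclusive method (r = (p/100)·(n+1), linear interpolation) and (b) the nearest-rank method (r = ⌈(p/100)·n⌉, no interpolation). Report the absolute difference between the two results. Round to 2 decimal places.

0.37

Sorted: 18.1, 18.5, 20.0, 21.6, 30.9, 31.1, 33.8, 35.5, 37.2, 38.4, 39.6, 41.6, 46.3, 46.8, 47.0, 52.5, 52.8, 53.6.
n = 18.
(a) r = 9.69; between ranks 9 (37.2) and 10 (38.4): 38.028.
(b) the nearest-rank method: rank 10 → 38.4.
|38.028 − 38.4| = 0.372.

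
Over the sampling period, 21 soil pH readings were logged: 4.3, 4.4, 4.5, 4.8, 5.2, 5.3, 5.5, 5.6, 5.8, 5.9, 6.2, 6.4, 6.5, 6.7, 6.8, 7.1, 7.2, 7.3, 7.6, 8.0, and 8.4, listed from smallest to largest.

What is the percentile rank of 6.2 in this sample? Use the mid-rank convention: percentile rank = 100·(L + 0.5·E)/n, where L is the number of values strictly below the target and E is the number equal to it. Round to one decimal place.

50.0

Count below 6.2: L = 10; count equal: E = 1; n = 21.
Percentile rank = 100·(10 + 0.5·1)/21 = 100·10.5/21 = 50.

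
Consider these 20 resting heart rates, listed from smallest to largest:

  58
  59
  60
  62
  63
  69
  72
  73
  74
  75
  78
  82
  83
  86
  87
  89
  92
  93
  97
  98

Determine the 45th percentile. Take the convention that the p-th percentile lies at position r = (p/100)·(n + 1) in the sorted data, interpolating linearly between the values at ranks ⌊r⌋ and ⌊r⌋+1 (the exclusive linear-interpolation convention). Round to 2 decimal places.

74.45

n = 20.
r = (45/100)·(20 + 1) = 9.45.
Rank 9 is 74 and rank 10 is 75.
Interpolate: 74 + 0.45·(75 − 74) = 74 + 0.45·1 = 74.45.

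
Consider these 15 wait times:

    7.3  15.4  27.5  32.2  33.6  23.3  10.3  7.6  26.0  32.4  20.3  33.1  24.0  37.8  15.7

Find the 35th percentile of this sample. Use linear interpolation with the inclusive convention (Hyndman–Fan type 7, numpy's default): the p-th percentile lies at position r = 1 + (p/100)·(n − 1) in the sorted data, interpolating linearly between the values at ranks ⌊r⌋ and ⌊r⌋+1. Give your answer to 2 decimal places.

19.84

Sorted: 7.3, 7.6, 10.3, 15.4, 15.7, 20.3, 23.3, 24.0, 26.0, 27.5, 32.2, 32.4, 33.1, 33.6, 37.8.
n = 15.
r = 1 + (35/100)·(15 − 1) = 1 + 4.9 = 5.9.
Rank 5 is 15.7 and rank 6 is 20.3.
Interpolate: 15.7 + 0.9·(20.3 − 15.7) = 15.7 + 0.9·4.6 = 19.84.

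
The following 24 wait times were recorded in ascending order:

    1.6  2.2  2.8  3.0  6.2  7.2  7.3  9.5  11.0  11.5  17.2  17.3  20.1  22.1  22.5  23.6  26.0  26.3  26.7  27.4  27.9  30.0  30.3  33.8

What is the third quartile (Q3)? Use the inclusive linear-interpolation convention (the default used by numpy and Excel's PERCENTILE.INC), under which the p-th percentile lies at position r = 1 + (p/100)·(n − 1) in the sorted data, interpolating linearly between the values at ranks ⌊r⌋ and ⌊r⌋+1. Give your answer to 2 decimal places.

n = 24.
r = 1 + (75/100)·(24 − 1) = 1 + 17.25 = 18.25.
Rank 18 is 26.3 and rank 19 is 26.7.
Interpolate: 26.3 + 0.25·(26.7 − 26.3) = 26.3 + 0.25·0.4 = 26.4.

26.40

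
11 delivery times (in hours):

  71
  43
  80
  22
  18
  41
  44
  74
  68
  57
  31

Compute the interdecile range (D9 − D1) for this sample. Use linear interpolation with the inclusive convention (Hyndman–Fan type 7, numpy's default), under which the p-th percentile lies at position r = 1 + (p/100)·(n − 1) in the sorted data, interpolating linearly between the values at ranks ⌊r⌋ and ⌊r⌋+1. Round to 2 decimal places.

Sorted: 18, 22, 31, 41, 43, 44, 57, 68, 71, 74, 80.
n = 11.
P10: r = 2 (integer) → 22.
P90: r = 10 (integer) → 74.
Difference: 74 − 22 = 52.

52.00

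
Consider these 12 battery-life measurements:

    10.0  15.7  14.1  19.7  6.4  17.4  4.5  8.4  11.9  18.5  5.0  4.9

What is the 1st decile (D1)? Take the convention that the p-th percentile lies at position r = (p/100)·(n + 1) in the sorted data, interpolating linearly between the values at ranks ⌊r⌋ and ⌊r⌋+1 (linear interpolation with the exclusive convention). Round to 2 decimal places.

Sorted: 4.5, 4.9, 5.0, 6.4, 8.4, 10.0, 11.9, 14.1, 15.7, 17.4, 18.5, 19.7.
n = 12.
r = (10/100)·(12 + 1) = 1.3.
Rank 1 is 4.5 and rank 2 is 4.9.
Interpolate: 4.5 + 0.3·(4.9 − 4.5) = 4.5 + 0.3·0.4 = 4.62.

4.62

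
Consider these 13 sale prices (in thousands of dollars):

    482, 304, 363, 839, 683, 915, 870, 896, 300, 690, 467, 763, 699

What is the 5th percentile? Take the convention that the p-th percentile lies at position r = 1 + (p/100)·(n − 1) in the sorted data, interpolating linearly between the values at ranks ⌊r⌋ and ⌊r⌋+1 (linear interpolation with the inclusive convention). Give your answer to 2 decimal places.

Sorted: 300, 304, 363, 467, 482, 683, 690, 699, 763, 839, 870, 896, 915.
n = 13.
r = 1 + (5/100)·(13 − 1) = 1 + 0.6 = 1.6.
Rank 1 is 300 and rank 2 is 304.
Interpolate: 300 + 0.6·(304 − 300) = 300 + 0.6·4 = 302.4.

302.40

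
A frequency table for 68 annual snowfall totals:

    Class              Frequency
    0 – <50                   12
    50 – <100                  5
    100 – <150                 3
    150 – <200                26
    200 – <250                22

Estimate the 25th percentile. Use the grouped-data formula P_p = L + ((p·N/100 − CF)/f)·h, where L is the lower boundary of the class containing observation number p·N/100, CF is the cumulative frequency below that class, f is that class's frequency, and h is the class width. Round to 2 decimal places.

N = 68; target position k = 25/100 · 68 = 17.
Cumulative frequencies: 12, 17, 20, 46, 68.
Observation 17 falls in the class 50 – <100.
L = 50, CF = 12, f = 5, h = 50.
P25 = 50 + ((17 − 12)/5)·50 = 50 + 50 = 100.

100.00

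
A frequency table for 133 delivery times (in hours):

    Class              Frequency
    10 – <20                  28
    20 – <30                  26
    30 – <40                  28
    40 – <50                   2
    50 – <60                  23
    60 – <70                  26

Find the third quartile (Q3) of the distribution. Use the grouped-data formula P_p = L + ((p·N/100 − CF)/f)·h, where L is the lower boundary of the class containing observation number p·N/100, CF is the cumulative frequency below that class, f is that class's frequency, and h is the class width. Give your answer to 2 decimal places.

56.85

N = 133; target position k = 75/100 · 133 = 99.75.
Cumulative frequencies: 28, 54, 82, 84, 107, 133.
Observation 99.75 falls in the class 50 – <60.
L = 50, CF = 84, f = 23, h = 10.
P75 = 50 + ((99.75 − 84)/23)·10 = 50 + 6.84783 = 56.8478.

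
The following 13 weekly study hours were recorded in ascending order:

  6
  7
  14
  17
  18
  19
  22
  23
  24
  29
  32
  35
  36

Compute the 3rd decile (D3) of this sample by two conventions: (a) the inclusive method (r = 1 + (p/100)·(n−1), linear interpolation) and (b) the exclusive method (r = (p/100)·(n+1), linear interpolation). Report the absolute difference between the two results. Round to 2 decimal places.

n = 13.
(a) r = 4.6; between ranks 4 (17) and 5 (18): 17.6.
(b) r = 4.2; between ranks 4 (17) and 5 (18): 17.2.
|17.6 − 17.2| = 0.4.

0.40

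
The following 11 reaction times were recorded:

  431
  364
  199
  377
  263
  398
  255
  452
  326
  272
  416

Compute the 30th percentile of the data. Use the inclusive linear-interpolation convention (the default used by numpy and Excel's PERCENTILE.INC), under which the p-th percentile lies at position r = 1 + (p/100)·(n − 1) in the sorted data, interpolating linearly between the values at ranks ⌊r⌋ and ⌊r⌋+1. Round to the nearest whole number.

272

Sorted: 199, 255, 263, 272, 326, 364, 377, 398, 416, 431, 452.
n = 11.
r = 1 + (30/100)·(11 − 1) = 1 + 3 = 4.
r is an integer, so P30 is the value at rank 4: 272.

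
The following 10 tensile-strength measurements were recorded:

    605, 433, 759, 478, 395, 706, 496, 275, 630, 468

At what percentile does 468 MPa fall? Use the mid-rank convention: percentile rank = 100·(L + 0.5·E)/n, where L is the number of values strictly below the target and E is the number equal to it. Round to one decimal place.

35.0

Sorted: 275, 395, 433, 468, 478, 496, 605, 630, 706, 759.
Count below 468: L = 3; count equal: E = 1; n = 10.
Percentile rank = 100·(3 + 0.5·1)/10 = 100·3.5/10 = 35.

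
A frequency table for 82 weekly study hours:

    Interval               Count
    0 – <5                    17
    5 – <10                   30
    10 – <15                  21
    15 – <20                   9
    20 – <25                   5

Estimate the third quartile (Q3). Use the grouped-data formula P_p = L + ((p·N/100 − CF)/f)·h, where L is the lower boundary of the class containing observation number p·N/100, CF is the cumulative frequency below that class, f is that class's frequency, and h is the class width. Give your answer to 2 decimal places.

N = 82; target position k = 75/100 · 82 = 61.5.
Cumulative frequencies: 17, 47, 68, 77, 82.
Observation 61.5 falls in the class 10 – <15.
L = 10, CF = 47, f = 21, h = 5.
P75 = 10 + ((61.5 − 47)/21)·5 = 10 + 3.45238 = 13.4524.

13.45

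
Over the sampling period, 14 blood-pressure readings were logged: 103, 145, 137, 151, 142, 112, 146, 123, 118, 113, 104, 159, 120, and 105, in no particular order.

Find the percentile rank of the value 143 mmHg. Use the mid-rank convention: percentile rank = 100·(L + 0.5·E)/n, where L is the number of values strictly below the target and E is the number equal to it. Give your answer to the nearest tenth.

Sorted: 103, 104, 105, 112, 113, 118, 120, 123, 137, 142, 145, 146, 151, 159.
Count below 143: L = 10; count equal: E = 0; n = 14.
Percentile rank = 100·(10 + 0.5·0)/14 = 100·10/14 = 71.43.

71.4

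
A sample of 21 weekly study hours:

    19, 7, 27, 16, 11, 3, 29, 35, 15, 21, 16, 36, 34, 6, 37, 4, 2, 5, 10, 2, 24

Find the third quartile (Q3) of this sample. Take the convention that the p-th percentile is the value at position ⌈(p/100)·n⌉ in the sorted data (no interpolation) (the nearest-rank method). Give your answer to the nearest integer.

Sorted: 2, 2, 3, 4, 5, 6, 7, 10, 11, 15, 16, 16, 19, 21, 24, 27, 29, 34, 35, 36, 37.
n = 21.
Position = ⌈75/100 · 21⌉ = ⌈15.75⌉ = 16.
The value at rank 16 is 27.

27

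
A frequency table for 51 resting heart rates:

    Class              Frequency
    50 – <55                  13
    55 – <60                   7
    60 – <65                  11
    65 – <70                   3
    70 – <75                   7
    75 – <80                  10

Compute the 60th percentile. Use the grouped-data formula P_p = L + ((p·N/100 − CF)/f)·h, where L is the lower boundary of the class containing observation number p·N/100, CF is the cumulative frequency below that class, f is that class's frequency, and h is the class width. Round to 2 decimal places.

64.82

N = 51; target position k = 60/100 · 51 = 30.6.
Cumulative frequencies: 13, 20, 31, 34, 41, 51.
Observation 30.6 falls in the class 60 – <65.
L = 60, CF = 20, f = 11, h = 5.
P60 = 60 + ((30.6 − 20)/11)·5 = 60 + 4.81818 = 64.8182.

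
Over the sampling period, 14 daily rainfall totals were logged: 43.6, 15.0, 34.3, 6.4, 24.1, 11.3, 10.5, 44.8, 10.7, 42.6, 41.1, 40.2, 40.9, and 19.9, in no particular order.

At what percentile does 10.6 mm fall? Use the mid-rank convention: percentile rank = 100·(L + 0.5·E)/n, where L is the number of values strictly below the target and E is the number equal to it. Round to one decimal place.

Sorted: 6.4, 10.5, 10.7, 11.3, 15.0, 19.9, 24.1, 34.3, 40.2, 40.9, 41.1, 42.6, 43.6, 44.8.
Count below 10.6: L = 2; count equal: E = 0; n = 14.
Percentile rank = 100·(2 + 0.5·0)/14 = 100·2/14 = 14.29.

14.3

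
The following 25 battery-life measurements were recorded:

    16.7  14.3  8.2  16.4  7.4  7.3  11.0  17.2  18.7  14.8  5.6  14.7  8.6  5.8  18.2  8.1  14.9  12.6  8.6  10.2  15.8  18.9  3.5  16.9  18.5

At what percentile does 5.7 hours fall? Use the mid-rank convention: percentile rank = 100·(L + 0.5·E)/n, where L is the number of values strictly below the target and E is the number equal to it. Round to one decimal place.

Sorted: 3.5, 5.6, 5.8, 7.3, 7.4, 8.1, 8.2, 8.6, 8.6, 10.2, 11.0, 12.6, 14.3, 14.7, 14.8, 14.9, 15.8, 16.4, 16.7, 16.9, 17.2, 18.2, 18.5, 18.7, 18.9.
Count below 5.7: L = 2; count equal: E = 0; n = 25.
Percentile rank = 100·(2 + 0.5·0)/25 = 100·2/25 = 8.

8.0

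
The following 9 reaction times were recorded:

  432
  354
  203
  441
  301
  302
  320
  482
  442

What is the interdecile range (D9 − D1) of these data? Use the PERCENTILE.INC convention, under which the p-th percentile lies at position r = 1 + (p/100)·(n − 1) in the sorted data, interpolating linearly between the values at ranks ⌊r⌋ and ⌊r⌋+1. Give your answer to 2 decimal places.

168.60

Sorted: 203, 301, 302, 320, 354, 432, 441, 442, 482.
n = 9.
P10: r = 1.8; ranks 1–2 are 203, 301; interpolating gives 281.4.
P90: r = 8.2; ranks 8–9 are 442, 482; interpolating gives 450.
Difference: 450 − 281.4 = 168.6.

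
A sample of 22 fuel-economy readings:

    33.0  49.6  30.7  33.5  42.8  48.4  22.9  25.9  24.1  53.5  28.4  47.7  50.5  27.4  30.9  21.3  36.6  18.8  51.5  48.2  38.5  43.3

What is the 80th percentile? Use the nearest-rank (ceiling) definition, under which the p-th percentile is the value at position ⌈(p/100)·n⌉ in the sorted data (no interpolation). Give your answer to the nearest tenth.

48.4

Sorted: 18.8, 21.3, 22.9, 24.1, 25.9, 27.4, 28.4, 30.7, 30.9, 33.0, 33.5, 36.6, 38.5, 42.8, 43.3, 47.7, 48.2, 48.4, 49.6, 50.5, 51.5, 53.5.
n = 22.
Position = ⌈80/100 · 22⌉ = ⌈17.6⌉ = 18.
The value at rank 18 is 48.4.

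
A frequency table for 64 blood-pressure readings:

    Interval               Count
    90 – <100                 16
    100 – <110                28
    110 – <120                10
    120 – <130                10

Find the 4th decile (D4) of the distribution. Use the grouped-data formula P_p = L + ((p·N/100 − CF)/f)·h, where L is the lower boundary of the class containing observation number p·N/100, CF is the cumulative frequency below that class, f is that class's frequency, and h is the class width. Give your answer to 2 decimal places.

103.43

N = 64; target position k = 40/100 · 64 = 25.6.
Cumulative frequencies: 16, 44, 54, 64.
Observation 25.6 falls in the class 100 – <110.
L = 100, CF = 16, f = 28, h = 10.
P40 = 100 + ((25.6 − 16)/28)·10 = 100 + 3.42857 = 103.429.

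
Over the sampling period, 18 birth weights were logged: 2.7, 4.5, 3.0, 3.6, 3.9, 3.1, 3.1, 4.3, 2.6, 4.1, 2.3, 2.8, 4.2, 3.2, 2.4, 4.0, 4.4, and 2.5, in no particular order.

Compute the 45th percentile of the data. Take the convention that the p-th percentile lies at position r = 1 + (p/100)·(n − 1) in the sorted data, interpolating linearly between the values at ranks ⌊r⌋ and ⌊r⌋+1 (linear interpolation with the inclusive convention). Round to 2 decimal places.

3.10

Sorted: 2.3, 2.4, 2.5, 2.6, 2.7, 2.8, 3.0, 3.1, 3.1, 3.2, 3.6, 3.9, 4.0, 4.1, 4.2, 4.3, 4.4, 4.5.
n = 18.
r = 1 + (45/100)·(18 − 1) = 1 + 7.65 = 8.65.
Rank 8 is 3.1 and rank 9 is 3.1.
Interpolate: 3.1 + 0.65·(3.1 − 3.1) = 3.1 + 0.65·0 = 3.1.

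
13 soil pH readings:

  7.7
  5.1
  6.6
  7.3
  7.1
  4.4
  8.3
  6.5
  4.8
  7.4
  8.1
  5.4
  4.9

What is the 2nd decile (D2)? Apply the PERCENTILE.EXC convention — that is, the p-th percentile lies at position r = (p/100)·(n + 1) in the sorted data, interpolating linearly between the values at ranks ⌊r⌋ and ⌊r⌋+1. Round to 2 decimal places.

Sorted: 4.4, 4.8, 4.9, 5.1, 5.4, 6.5, 6.6, 7.1, 7.3, 7.4, 7.7, 8.1, 8.3.
n = 13.
r = (20/100)·(13 + 1) = 2.8.
Rank 2 is 4.8 and rank 3 is 4.9.
Interpolate: 4.8 + 0.8·(4.9 − 4.8) = 4.8 + 0.8·0.1 = 4.88.

4.88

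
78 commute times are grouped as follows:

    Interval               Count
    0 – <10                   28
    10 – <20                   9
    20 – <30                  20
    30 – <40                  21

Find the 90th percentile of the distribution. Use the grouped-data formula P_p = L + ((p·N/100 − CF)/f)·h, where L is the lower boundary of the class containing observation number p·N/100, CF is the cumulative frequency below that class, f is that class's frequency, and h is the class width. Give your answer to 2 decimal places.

36.29

N = 78; target position k = 90/100 · 78 = 70.2.
Cumulative frequencies: 28, 37, 57, 78.
Observation 70.2 falls in the class 30 – <40.
L = 30, CF = 57, f = 21, h = 10.
P90 = 30 + ((70.2 − 57)/21)·10 = 30 + 6.28571 = 36.2857.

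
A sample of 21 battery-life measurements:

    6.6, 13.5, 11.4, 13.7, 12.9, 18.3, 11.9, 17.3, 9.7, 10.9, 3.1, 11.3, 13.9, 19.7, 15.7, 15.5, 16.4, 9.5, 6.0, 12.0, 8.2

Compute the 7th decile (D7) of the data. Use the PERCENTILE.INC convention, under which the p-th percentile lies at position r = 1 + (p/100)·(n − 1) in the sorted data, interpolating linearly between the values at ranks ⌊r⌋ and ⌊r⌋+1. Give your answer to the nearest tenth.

13.9

Sorted: 3.1, 6.0, 6.6, 8.2, 9.5, 9.7, 10.9, 11.3, 11.4, 11.9, 12.0, 12.9, 13.5, 13.7, 13.9, 15.5, 15.7, 16.4, 17.3, 18.3, 19.7.
n = 21.
r = 1 + (70/100)·(21 − 1) = 1 + 14 = 15.
r is an integer, so P70 is the value at rank 15: 13.9.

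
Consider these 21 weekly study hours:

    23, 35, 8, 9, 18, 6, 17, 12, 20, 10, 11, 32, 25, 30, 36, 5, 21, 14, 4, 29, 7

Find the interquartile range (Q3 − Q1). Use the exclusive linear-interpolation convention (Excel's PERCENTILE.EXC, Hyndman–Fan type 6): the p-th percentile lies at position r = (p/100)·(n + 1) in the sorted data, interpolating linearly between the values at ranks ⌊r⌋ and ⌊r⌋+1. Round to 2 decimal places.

Sorted: 4, 5, 6, 7, 8, 9, 10, 11, 12, 14, 17, 18, 20, 21, 23, 25, 29, 30, 32, 35, 36.
n = 21.
P25: r = 5.5; ranks 5–6 are 8, 9; interpolating gives 8.5.
P75: r = 16.5; ranks 16–17 are 25, 29; interpolating gives 27.
Difference: 27 − 8.5 = 18.5.

18.50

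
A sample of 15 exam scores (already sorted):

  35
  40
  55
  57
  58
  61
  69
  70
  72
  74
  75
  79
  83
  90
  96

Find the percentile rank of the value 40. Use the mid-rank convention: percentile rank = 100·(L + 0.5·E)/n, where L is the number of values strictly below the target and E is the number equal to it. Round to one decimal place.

Count below 40: L = 1; count equal: E = 1; n = 15.
Percentile rank = 100·(1 + 0.5·1)/15 = 100·1.5/15 = 10.

10.0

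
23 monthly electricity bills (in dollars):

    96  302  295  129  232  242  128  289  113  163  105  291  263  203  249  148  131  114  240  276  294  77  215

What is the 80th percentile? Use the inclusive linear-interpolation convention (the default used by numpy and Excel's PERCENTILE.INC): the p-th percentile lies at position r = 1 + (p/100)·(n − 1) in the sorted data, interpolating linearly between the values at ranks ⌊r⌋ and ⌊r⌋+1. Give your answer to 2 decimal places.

Sorted: 77, 96, 105, 113, 114, 128, 129, 131, 148, 163, 203, 215, 232, 240, 242, 249, 263, 276, 289, 291, 294, 295, 302.
n = 23.
r = 1 + (80/100)·(23 − 1) = 1 + 17.6 = 18.6.
Rank 18 is 276 and rank 19 is 289.
Interpolate: 276 + 0.6·(289 − 276) = 276 + 0.6·13 = 283.8.

283.80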